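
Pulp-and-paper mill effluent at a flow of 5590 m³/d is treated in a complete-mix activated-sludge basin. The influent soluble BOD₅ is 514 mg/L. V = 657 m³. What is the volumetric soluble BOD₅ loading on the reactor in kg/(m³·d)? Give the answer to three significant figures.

L_v ≈ 4.37 kg soluble BOD₅/(m³·d)

Applied soluble BOD₅ load per unit volume = Q·S₀/V = (5590 × 514/1000)/657.0 = 4.373 kg soluble BOD₅·m⁻³·d⁻¹.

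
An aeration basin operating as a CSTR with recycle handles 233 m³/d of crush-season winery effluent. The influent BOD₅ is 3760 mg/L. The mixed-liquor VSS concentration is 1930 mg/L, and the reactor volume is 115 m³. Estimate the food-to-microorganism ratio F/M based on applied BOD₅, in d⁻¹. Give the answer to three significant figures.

F/M ≈ 3.95 d⁻¹

F/M = applied load / biomass = Q·S₀/(V·X) = 233 × 3760 / (115.0 × 1930) = 3.947 d⁻¹.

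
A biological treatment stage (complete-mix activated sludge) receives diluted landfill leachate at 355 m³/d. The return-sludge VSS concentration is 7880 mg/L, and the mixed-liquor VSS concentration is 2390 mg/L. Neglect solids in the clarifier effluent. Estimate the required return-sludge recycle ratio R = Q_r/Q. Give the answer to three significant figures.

Mass balance around the secondary clarifier (neglecting effluent solids): R = X / (X_r − X) = 2390 / (7880 − 2390) = 0.4353.

R ≈ 0.435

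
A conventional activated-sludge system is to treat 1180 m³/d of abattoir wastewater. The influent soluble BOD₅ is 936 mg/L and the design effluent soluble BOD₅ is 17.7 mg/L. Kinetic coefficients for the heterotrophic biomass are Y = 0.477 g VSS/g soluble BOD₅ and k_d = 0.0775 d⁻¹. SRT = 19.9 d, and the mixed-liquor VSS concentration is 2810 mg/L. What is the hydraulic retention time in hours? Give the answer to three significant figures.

τ ≈ 29.3 h

From the SRT design equation V = Y Q (S₀−S) θ_c / [X (1 + k_d θ_c)] = 0.477 × 1180 × (936 − 17.7) × 19.9 / [2810 × (1 + 0.0775 × 19.9)] = 1.03×10^7 / 7144 = 1440 m³.
τ = V/Q = 1440/1180 = 1.220 d, or 29.28 h.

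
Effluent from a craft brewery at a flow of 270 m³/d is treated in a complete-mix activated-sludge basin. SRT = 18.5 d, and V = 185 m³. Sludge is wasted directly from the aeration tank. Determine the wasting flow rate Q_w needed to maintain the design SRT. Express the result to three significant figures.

Q_w ≈ 10.0 m³/d

For wasting at MLVSS concentration, Q_w = V/θ_c = 185.0/18.5 = 10.00 m³/d.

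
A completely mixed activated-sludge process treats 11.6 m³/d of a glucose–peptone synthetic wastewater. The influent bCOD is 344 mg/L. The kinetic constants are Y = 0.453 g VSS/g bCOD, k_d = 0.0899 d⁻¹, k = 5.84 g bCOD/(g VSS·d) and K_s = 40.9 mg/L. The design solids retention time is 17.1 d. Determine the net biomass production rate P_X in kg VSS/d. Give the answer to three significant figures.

From the Monod/SRT balance for a CMAS, S = K_s·(1+k_d θ_c)/[θ_c·(Y k − k_d) − 1] = 40.9 × (1 + 0.0899 × 17.1) / [17.1 × (0.453 × 5.84 − 0.0899) − 1] = 103.8 / 42.70 = 2.430 mg/L.
The observed yield is Y_obs = Y/(1 + k_d·θ_c) = 0.453 / (1 + 0.0899 × 17.1) = 0.453 / 2.537 = 0.1785 g VSS per g bCOD removed.
ΔS = 344 − 2.43 = 341.6 mg/L, so the substrate removal rate is 11.6 × 341.6/1000 = 3.962 kg bCOD/d.
Net biomass production P_X = Y_obs × Q·(S₀ − S) = 0.1785 × 3.962 = 0.7074 kg VSS/d.

P_X ≈ 0.707 kg VSS/d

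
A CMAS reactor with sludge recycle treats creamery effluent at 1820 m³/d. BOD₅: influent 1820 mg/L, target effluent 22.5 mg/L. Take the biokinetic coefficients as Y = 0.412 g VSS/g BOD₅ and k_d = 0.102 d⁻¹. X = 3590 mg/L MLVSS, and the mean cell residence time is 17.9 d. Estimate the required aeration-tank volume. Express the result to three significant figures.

Steady-state biomass mass balance: V·X·(1 + k_d·θ_c) = Y·Q·(S₀ − S)·θ_c, so V = 0.412 × 1820 × (1820 − 22.5) × 17.9 / [3590 × (1 + 0.102 × 17.9)] = 2.41×10^7 / 10145 = 2378 m³.

V ≈ 2380 m³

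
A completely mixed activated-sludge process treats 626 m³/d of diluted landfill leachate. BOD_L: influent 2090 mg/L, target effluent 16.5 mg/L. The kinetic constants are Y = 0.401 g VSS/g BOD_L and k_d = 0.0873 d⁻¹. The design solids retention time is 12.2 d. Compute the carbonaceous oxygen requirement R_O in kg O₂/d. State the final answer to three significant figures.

R_O ≈ 940 kg O₂/d

The observed yield is Y_obs = Y/(1 + k_d·θ_c) = 0.401 / (1 + 0.0873 × 12.2) = 0.401 / 2.065 = 0.1942 g VSS per g BOD_L removed.
Mass of BOD_L removed per day: Q(S₀ − S) = 626 × 2074 g/m³ = 1298 kg/d.
Biomass synthesised: P_X = Y_obs × 1298 = 252.1 kg VSS/d.
R_O = Q·ΔS − 1.42 P_X = 1298 − 357.9 = 940.1 kg O₂/d.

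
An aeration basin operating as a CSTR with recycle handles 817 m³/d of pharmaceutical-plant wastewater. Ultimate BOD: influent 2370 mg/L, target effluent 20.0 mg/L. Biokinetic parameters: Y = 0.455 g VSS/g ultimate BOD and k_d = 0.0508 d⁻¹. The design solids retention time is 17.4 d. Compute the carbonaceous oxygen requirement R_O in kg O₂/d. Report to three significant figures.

The observed yield is Y_obs = Y/(1 + k_d·θ_c) = 0.455 / (1 + 0.0508 × 17.4) = 0.455 / 1.884 = 0.2415 g VSS per g ultimate BOD removed.
Mass of ultimate BOD removed per day: Q(S₀ − S) = 817 × 2350 g/m³ = 1920 kg/d.
Biomass synthesised: P_X = Y_obs × 1920 = 463.7 kg VSS/d.
Carbonaceous O₂ demand = substrate oxidised − cell-mass equivalent = 1920 − 1.42 × 463.7 = 1261 kg O₂/d.

R_O ≈ 1260 kg O₂/d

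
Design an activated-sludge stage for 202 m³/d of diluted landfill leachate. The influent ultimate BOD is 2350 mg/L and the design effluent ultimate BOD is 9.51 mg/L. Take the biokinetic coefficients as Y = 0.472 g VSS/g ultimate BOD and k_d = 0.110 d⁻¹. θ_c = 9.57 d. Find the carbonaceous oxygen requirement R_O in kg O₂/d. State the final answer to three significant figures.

Correct the yield for decay: Y_obs = Y/(1 + k_d θ_c) = 0.472 / (1 + 0.110 × 9.57) = 0.472 / 2.053 = 0.2299.
Mass of ultimate BOD removed per day: Q(S₀ − S) = 202 × 2340 g/m³ = 472.8 kg/d.
Net sludge production P_X = 0.2299 × 472.8 = 108.7 kg VSS/d.
R_O = Q·(S₀ − S) − 1.42·P_X = 472.8 − 1.42 × 108.7 = 318.4 kg O₂/d.

R_O ≈ 318 kg O₂/d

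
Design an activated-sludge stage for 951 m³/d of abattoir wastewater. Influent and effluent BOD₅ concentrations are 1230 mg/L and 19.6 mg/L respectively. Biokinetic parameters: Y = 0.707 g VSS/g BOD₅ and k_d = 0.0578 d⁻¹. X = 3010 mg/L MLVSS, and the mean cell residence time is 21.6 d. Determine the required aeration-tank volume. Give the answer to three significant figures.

V ≈ 2600 m³

From the SRT design equation V = Y Q (S₀−S) θ_c / [X (1 + k_d θ_c)] = 0.707 × 951 × (1230 − 19.6) × 21.6 / [3010 × (1 + 0.0578 × 21.6)] = 1.76×10^7 / 6768 = 2597 m³.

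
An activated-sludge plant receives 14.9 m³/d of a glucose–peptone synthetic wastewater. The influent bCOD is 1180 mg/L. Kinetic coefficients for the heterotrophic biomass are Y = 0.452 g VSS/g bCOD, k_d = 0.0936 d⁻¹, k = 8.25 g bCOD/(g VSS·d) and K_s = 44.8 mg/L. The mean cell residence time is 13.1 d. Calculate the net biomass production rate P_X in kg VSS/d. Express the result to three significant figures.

Effluent substrate depends only on kinetics and SRT: S = K_s(1 + k_d θ_c) / [θ_c(Yk − k_d) − 1] = 44.8 × (1 + 0.0936 × 13.1) / [13.1 × (0.452 × 8.25 − 0.0936) − 1] = 99.73 / 46.62 = 2.139 mg/L.
Observed yield with endogenous decay: Y_obs = Y / (1 + k_d·θ_c) = 0.452 / (1 + 0.0936 × 13.1) = 0.452 / 2.226 = 0.2030 g VSS/g bCOD.
ΔS = 1180 − 2.14 = 1178 mg/L, so the substrate removal rate is 14.9 × 1178/1000 = 17.55 kg bCOD/d.
Biomass produced: P_X = Y_obs·Q·ΔS = 0.2030 × 17.55 ≈ 3.563 kg VSS/d.

P_X ≈ 3.56 kg VSS/d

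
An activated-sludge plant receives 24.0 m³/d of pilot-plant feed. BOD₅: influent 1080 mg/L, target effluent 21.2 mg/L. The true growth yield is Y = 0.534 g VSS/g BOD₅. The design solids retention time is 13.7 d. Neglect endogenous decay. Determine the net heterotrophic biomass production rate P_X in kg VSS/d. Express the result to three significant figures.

P_X ≈ 13.6 kg VSS/d

Since k_d ≈ 0, Y_obs = Y = 0.534 g VSS/g BOD₅.
ΔS = 1080 − 21.2 = 1059 mg/L, so the substrate removal rate is 24.0 × 1059/1000 = 25.41 kg BOD₅/d.
Biomass produced: P_X = Y_obs·Q·ΔS = 0.5340 × 25.41 ≈ 13.57 kg VSS/d.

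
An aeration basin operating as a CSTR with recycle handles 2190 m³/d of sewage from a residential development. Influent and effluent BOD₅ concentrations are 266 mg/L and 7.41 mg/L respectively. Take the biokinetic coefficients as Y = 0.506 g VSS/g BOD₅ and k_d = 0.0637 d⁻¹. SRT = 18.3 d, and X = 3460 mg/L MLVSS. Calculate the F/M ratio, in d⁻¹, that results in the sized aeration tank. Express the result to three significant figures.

F/M ≈ 0.241 d⁻¹

Rearranging the biomass balance for a CMAS with decay, V = Y·Q·ΔS·θ_c / [X·(1+k_d θ_c)] = 0.506 × 2190 × (266 − 7.41) × 18.3 / [3460 × (1 + 0.0637 × 18.3)] = 5.24×10^6 / 7493 = 699.8 m³.
Food-to-microorganism ratio F/M = Q S₀ / (V X) = 2190 × 266 / (699.8 × 3460) = 0.2406 d⁻¹.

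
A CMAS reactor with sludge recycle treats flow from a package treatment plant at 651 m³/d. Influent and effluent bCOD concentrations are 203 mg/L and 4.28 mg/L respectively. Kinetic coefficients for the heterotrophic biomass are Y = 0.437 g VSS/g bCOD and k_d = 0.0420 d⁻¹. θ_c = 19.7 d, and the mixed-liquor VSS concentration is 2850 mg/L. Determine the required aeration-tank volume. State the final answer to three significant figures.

V ≈ 214 m³

Rearranging the biomass balance for a CMAS with decay, V = Y·Q·ΔS·θ_c / [X·(1+k_d θ_c)] = 0.437 × 651 × (203 − 4.28) × 19.7 / [2850 × (1 + 0.0420 × 19.7)] = 1.11×10^6 / 5208 = 213.8 m³.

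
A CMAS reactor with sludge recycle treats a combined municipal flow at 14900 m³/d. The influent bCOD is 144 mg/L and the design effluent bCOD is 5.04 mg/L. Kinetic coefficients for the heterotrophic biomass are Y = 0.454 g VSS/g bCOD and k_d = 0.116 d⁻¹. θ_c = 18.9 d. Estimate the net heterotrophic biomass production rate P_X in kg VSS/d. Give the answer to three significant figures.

P_X ≈ 294 kg VSS/d

Observed yield with endogenous decay: Y_obs = Y / (1 + k_d·θ_c) = 0.454 / (1 + 0.116 × 18.9) = 0.454 / 3.192 = 0.1422 g VSS/g bCOD.
Q·(S₀ − S) = 14900 × (144 − 5.04) × 10⁻³ = 2071 kg/d removed.
P_X = Y_obs · Q(S₀ − S) = 0.1422 × 2071 = 294.5 kg VSS/d.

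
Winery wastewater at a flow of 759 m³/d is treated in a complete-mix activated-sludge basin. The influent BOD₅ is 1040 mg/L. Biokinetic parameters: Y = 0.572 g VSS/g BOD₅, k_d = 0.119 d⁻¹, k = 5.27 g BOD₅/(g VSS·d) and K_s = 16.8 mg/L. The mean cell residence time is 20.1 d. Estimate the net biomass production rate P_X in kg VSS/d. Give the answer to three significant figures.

P_X ≈ 133 kg VSS/d

Effluent substrate depends only on kinetics and SRT: S = K_s(1 + k_d θ_c) / [θ_c(Yk − k_d) − 1] = 16.8 × (1 + 0.119 × 20.1) / [20.1 × (0.572 × 5.27 − 0.119) − 1] = 56.98 / 57.20 = 0.9963 mg/L.
The observed yield is Y_obs = Y/(1 + k_d·θ_c) = 0.572 / (1 + 0.119 × 20.1) = 0.572 / 3.392 = 0.1686 g VSS per g BOD₅ removed.
ΔS = 1040 − 0.996 = 1039 mg/L, so the substrate removal rate is 759 × 1039/1000 = 788.6 kg BOD₅/d.
So the net sludge growth is P_X = 0.1686 × 788.6 = 133.0 kg VSS/d.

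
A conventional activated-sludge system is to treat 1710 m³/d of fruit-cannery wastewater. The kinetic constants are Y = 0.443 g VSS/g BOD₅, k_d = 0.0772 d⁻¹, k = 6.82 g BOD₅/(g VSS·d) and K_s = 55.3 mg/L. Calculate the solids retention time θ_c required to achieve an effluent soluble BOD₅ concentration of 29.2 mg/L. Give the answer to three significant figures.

θ_c ≈ 1.03 d

At the target effluent, Y k S/(K_s+S) = 0.443×6.82×29.2/84.50 = 1.044 d⁻¹.
θ_c = 1/(μ − k_d) = 1/(1.044 − 0.0772) = 1/0.9668 = 1.034 d.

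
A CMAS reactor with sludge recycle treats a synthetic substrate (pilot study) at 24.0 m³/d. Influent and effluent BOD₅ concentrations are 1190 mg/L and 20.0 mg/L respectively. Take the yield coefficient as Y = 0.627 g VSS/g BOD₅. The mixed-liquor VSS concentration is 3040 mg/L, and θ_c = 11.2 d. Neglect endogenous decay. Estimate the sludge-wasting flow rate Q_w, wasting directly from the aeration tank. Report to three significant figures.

Biomass mass balance (decay neglected): V·X = Y·Q·(S₀ − S)·θ_c, so V = 0.627 × 24.0 × (1190 − 20.0) × 11.2 / 3040 = 64.86 m³.
For wasting at MLVSS concentration, Q_w = V/θ_c = 64.86/11.2 = 5.792 m³/d.

Q_w ≈ 5.79 m³/d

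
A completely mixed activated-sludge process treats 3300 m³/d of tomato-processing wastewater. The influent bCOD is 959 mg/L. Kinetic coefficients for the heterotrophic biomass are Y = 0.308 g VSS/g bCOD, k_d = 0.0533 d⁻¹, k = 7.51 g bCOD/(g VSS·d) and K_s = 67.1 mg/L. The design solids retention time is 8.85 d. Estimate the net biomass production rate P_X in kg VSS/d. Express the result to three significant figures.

From the Monod/SRT balance for a CMAS, S = K_s·(1+k_d θ_c)/[θ_c·(Y k − k_d) − 1] = 67.1 × (1 + 0.0533 × 8.85) / [8.85 × (0.308 × 7.51 − 0.0533) − 1] = 98.75 / 19.00 = 5.198 mg/L.
Correct the yield for decay: Y_obs = Y/(1 + k_d θ_c) = 0.308 / (1 + 0.0533 × 8.85) = 0.308 / 1.472 = 0.2093.
Mass of bCOD removed per day: Q(S₀ − S) = 3300 × 953.8 g/m³ = 3148 kg/d.
P_X = Y_obs · Q(S₀ − S) = 0.2093 × 3148 = 658.7 kg VSS/d.

P_X ≈ 659 kg VSS/d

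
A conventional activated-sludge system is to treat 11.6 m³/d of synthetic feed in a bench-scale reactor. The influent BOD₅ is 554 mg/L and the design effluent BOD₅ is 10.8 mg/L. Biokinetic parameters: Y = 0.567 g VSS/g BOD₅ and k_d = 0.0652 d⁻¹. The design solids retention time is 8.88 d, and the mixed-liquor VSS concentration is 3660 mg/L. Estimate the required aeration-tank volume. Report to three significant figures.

From the SRT design equation V = Y Q (S₀−S) θ_c / [X (1 + k_d θ_c)] = 0.567 × 11.6 × (554 − 10.8) × 8.88 / [3660 × (1 + 0.0652 × 8.88)] = 3.17×10^4 / 5779 = 5.490 m³.

V ≈ 5.49 m³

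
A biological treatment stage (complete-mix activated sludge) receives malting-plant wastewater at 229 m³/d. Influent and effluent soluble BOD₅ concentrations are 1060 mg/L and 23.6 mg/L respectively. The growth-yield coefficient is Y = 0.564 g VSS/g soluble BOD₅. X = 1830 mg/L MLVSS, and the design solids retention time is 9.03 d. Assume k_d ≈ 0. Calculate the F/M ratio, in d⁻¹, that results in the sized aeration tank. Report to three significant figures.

V·X = Y·Q·ΔS·θ_c gives V = 0.564 × 229 × (1060 − 23.6) × 9.03 / 1830 = 660.5 m³.
Food-to-microorganism ratio F/M = Q S₀ / (V X) = 229 × 1060 / (660.5 × 1830) = 0.2008 d⁻¹.

F/M ≈ 0.201 d⁻¹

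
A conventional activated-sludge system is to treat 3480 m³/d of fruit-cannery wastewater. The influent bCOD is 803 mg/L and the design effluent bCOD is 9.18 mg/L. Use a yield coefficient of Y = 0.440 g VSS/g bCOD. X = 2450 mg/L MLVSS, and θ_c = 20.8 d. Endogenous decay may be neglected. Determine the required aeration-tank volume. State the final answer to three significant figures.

V·X = Y·Q·ΔS·θ_c gives V = 0.440 × 3480 × (803 − 9.18) × 20.8 / 2450 = 10319 m³.

V ≈ 10300 m³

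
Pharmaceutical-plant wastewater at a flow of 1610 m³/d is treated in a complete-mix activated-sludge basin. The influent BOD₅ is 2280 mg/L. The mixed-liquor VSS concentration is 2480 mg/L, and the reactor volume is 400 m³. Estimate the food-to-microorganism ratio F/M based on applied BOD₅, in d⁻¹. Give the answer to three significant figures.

F/M = applied load / biomass = Q·S₀/(V·X) = 1610 × 2280 / (400.0 × 2480) = 3.700 d⁻¹.

F/M ≈ 3.70 d⁻¹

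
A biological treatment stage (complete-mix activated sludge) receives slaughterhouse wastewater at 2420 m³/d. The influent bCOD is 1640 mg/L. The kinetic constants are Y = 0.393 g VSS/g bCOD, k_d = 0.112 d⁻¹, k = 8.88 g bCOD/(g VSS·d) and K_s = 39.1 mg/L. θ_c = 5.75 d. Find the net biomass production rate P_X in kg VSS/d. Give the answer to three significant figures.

P_X ≈ 947 kg VSS/d

From the Monod/SRT balance for a CMAS, S = K_s·(1+k_d θ_c)/[θ_c·(Y k − k_d) − 1] = 39.1 × (1 + 0.112 × 5.75) / [5.75 × (0.393 × 8.88 − 0.112) − 1] = 64.28 / 18.42 = 3.489 mg/L.
Observed yield with endogenous decay: Y_obs = Y / (1 + k_d·θ_c) = 0.393 / (1 + 0.112 × 5.75) = 0.393 / 1.644 = 0.2391 g VSS/g bCOD.
Mass of bCOD removed per day: Q(S₀ − S) = 2420 × 1637 g/m³ = 3960 kg/d.
P_X = Y_obs · Q(S₀ − S) = 0.2391 × 3960 = 946.7 kg VSS/d.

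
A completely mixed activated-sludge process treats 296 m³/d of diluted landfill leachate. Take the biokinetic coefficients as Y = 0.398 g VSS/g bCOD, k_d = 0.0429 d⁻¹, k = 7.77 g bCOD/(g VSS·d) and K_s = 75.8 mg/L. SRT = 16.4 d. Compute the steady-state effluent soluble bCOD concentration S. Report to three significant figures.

S ≈ 2.63 mg/L

Effluent substrate depends only on kinetics and SRT: S = K_s(1 + k_d θ_c) / [θ_c(Yk − k_d) − 1] = 75.8 × (1 + 0.0429 × 16.4) / [16.4 × (0.398 × 7.77 − 0.0429) − 1] = 129.1 / 49.01 = 2.635 mg/L.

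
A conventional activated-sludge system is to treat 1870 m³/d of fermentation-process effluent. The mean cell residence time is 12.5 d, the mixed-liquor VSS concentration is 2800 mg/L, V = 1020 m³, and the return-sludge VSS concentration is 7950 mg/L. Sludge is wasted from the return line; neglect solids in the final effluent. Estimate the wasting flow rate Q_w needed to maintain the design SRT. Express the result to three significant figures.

Wasting from the return line (neglecting effluent solids): Q_w = V·X / (θ_c·X_r) = 1020 × 2800 / (12.5 × 7950) = 28.74 m³/d.

Q_w ≈ 28.7 m³/d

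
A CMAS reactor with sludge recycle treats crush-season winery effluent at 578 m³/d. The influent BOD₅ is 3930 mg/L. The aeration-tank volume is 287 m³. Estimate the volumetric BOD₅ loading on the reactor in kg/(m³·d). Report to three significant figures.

Volumetric loading L_v = Q·S₀ / V = 578 × 3930 g/m³ / 287.0 m³ = 7915 g/(m³·d) = 7.915 kg BOD₅/(m³·d).

L_v ≈ 7.91 kg BOD₅/(m³·d)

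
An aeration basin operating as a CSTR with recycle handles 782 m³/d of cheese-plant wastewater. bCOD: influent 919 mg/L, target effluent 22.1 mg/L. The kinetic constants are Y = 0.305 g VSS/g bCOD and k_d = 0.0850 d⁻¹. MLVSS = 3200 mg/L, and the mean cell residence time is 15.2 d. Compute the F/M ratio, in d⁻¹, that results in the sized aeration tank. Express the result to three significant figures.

Steady-state biomass mass balance: V·X·(1 + k_d·θ_c) = Y·Q·(S₀ − S)·θ_c, so V = 0.305 × 782 × (919 − 22.1) × 15.2 / [3200 × (1 + 0.0850 × 15.2)] = 3.25×10^6 / 7334 = 443.3 m³.
F/M = Q·S₀ / (V·X) = 782 × 919 / (443.3 × 3200) = 0.5066 g bCOD·(g VSS·d)⁻¹.

F/M ≈ 0.507 d⁻¹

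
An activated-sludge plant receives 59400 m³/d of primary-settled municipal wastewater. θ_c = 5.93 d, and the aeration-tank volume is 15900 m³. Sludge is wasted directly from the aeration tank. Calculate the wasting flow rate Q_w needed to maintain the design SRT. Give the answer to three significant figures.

Q_w ≈ 2680 m³/d

Wasting from the aeration tank: Q_w = V / θ_c = 15900 / 5.93 = 2681 m³/d.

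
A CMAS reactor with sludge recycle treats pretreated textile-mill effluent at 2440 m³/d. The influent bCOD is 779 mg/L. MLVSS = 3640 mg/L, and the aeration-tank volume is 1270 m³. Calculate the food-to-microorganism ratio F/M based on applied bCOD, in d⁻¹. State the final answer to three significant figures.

F/M ≈ 0.411 d⁻¹

F/M = Q·S₀ / (V·X) = 2440 × 779 / (1270 × 3640) = 0.4112 g bCOD·(g VSS·d)⁻¹.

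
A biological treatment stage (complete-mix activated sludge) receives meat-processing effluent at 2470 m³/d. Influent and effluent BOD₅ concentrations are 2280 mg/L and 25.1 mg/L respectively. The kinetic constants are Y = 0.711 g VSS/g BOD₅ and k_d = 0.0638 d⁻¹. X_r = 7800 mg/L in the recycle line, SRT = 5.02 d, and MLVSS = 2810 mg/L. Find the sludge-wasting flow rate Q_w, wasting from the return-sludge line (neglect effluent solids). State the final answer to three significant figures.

Steady-state biomass mass balance: V·X·(1 + k_d·θ_c) = Y·Q·(S₀ − S)·θ_c, so V = 0.711 × 2470 × (2280 − 25.1) × 5.02 / [2810 × (1 + 0.0638 × 5.02)] = 1.99×10^7 / 3710 = 5358 m³.
θ_c = V·X/(Q_w·X_r) when wasting from the recycle, so Q_w = V·X/(θ_c·X_r) = 5358 × 2810 / (5.02 × 7800) = 384.5 m³/d.

Q_w ≈ 385 m³/d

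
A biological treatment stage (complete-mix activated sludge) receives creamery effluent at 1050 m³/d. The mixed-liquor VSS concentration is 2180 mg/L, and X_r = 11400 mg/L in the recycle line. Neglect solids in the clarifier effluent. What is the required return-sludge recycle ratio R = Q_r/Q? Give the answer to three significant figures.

R ≈ 0.236

Mass balance around the secondary clarifier (neglecting effluent solids): R = X / (X_r − X) = 2180 / (11400 − 2180) = 0.2364.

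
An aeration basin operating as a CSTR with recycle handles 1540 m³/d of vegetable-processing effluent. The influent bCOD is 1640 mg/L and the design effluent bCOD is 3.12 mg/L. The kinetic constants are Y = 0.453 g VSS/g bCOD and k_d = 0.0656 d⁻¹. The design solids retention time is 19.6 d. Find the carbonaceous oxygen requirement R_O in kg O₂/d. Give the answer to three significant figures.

Observed yield with endogenous decay: Y_obs = Y / (1 + k_d·θ_c) = 0.453 / (1 + 0.0656 × 19.6) = 0.453 / 2.286 = 0.1982 g VSS/g bCOD.
Mass of bCOD removed per day: Q(S₀ − S) = 1540 × 1637 g/m³ = 2521 kg/d.
Net sludge production P_X = 0.1982 × 2521 = 499.6 kg VSS/d.
R_O = Q·ΔS − 1.42 P_X = 2521 − 709.4 = 1811 kg O₂/d.

R_O ≈ 1810 kg O₂/d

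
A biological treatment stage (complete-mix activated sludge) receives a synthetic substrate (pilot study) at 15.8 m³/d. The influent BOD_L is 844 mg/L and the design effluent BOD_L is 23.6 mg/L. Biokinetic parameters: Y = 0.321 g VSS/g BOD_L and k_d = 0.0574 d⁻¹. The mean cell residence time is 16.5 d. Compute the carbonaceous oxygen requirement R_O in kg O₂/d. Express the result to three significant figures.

Observed yield with endogenous decay: Y_obs = Y / (1 + k_d·θ_c) = 0.321 / (1 + 0.0574 × 16.5) = 0.321 / 1.947 = 0.1649 g VSS/g BOD_L.
ΔS = 844 − 23.6 = 820.4 mg/L, so the substrate removal rate is 15.8 × 820.4/1000 = 12.96 kg BOD_L/d.
Net sludge production P_X = 0.1649 × 12.96 = 2.137 kg VSS/d.
R_O = Q·(S₀ − S) − 1.42·P_X = 12.96 − 1.42 × 2.137 = 9.928 kg O₂/d.

R_O ≈ 9.93 kg O₂/d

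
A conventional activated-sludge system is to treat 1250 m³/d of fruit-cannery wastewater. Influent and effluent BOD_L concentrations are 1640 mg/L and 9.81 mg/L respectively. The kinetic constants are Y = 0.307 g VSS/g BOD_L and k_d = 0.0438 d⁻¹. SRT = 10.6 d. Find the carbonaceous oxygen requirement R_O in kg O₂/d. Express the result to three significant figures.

R_O ≈ 1430 kg O₂/d

Observed yield with endogenous decay: Y_obs = Y / (1 + k_d·θ_c) = 0.307 / (1 + 0.0438 × 10.6) = 0.307 / 1.464 = 0.2097 g VSS/g BOD_L.
ΔS = 1640 − 9.81 = 1630 mg/L, so the substrate removal rate is 1250 × 1630/1000 = 2038 kg BOD_L/d.
Net sludge production P_X = 0.2097 × 2038 = 427.2 kg VSS/d.
Carbonaceous O₂ demand = substrate oxidised − cell-mass equivalent = 2038 − 1.42 × 427.2 = 1431 kg O₂/d.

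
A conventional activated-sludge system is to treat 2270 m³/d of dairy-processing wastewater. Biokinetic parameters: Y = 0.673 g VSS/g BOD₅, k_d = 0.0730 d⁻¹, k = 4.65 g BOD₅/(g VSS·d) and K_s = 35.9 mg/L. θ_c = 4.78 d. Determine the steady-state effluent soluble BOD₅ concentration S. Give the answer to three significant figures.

S ≈ 3.56 mg/L

From the Monod/SRT balance for a CMAS, S = K_s·(1+k_d θ_c)/[θ_c·(Y k − k_d) − 1] = 35.9 × (1 + 0.0730 × 4.78) / [4.78 × (0.673 × 4.65 − 0.0730) − 1] = 48.43 / 13.61 = 3.558 mg/L.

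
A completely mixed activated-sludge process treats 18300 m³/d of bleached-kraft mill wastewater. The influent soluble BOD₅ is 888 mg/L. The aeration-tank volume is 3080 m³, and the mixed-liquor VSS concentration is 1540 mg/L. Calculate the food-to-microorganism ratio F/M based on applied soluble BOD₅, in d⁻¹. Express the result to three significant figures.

F/M ≈ 3.43 d⁻¹

F/M = applied load / biomass = Q·S₀/(V·X) = 18300 × 888 / (3080 × 1540) = 3.426 d⁻¹.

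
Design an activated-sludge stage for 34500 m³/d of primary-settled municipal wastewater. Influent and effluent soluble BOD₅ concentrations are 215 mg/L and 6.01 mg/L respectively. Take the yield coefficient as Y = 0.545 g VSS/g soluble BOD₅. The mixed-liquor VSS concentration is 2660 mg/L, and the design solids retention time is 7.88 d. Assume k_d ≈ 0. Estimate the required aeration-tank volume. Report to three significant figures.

V ≈ 11600 m³

Biomass mass balance (decay neglected): V·X = Y·Q·(S₀ − S)·θ_c, so V = 0.545 × 34500 × (215 − 6.01) × 7.88 / 2660 = 11641 m³.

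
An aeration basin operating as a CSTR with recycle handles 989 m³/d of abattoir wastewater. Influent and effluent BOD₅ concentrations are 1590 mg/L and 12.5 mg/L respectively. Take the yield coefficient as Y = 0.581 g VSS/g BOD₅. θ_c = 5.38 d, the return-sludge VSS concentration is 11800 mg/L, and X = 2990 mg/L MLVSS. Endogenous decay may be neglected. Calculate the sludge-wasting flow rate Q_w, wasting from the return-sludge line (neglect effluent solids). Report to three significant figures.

Q_w ≈ 76.8 m³/d

Biomass mass balance (decay neglected): V·X = Y·Q·(S₀ − S)·θ_c, so V = 0.581 × 989 × (1590 − 12.5) × 5.38 / 2990 = 1631 m³.
θ_c = V·X/(Q_w·X_r) when wasting from the recycle, so Q_w = V·X/(θ_c·X_r) = 1631 × 2990 / (5.38 × 11800) = 76.82 m³/d.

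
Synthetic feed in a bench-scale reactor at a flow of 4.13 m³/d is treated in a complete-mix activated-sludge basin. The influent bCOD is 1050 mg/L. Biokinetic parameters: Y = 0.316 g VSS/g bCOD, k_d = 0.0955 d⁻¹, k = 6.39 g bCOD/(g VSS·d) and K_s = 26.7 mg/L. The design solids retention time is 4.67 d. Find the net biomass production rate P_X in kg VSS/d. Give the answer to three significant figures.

P_X ≈ 0.943 kg VSS/d

Effluent substrate depends only on kinetics and SRT: S = K_s(1 + k_d θ_c) / [θ_c(Yk − k_d) − 1] = 26.7 × (1 + 0.0955 × 4.67) / [4.67 × (0.316 × 6.39 − 0.0955) − 1] = 38.61 / 7.984 = 4.836 mg/L.
Y_obs = Y / (1 + k_d θ_c) = 0.316 / (1 + 0.0955 × 4.67) = 0.316 / 1.446 = 0.2185.
Q·(S₀ − S) = 4.13 × (1050 − 4.84) × 10⁻³ = 4.317 kg/d removed.
P_X = Y_obs · Q(S₀ − S) = 0.2185 × 4.317 = 0.9433 kg VSS/d.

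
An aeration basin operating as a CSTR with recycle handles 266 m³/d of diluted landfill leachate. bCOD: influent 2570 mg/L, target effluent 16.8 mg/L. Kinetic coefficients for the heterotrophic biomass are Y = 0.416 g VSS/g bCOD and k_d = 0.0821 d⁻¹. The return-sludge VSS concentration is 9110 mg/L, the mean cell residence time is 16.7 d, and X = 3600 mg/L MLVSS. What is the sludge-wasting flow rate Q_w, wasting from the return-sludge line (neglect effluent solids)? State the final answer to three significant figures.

Q_w ≈ 13.1 m³/d

From the SRT design equation V = Y Q (S₀−S) θ_c / [X (1 + k_d θ_c)] = 0.416 × 266 × (2570 − 16.8) × 16.7 / [3600 × (1 + 0.0821 × 16.7)] = 4.72×10^6 / 8536 = 552.8 m³.
θ_c = V·X/(Q_w·X_r) when wasting from the recycle, so Q_w = V·X/(θ_c·X_r) = 552.8 × 3600 / (16.7 × 9110) = 13.08 m³/d.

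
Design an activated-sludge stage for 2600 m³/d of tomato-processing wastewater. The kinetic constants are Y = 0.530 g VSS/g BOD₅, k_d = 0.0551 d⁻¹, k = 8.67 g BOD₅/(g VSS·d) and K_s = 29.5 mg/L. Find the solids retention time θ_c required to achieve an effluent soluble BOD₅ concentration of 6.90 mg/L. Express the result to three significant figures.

θ_c ≈ 1.23 d

At the target effluent, Y k S/(K_s+S) = 0.530×8.67×6.90/36.40 = 0.8710 d⁻¹.
1/θ_c = 0.8710 − 0.0551 = 0.8159 d⁻¹, so θ_c = 1.226 d.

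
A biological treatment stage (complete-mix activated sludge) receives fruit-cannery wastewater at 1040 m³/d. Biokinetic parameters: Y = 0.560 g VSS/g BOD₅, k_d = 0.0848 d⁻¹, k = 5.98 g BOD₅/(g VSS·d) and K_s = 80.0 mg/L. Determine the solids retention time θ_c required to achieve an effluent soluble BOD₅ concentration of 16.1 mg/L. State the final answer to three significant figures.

θ_c ≈ 2.10 d

From 1/θ_c = Y·k·S/(K_s + S) − k_d: Y·k·S/(K_s+S) = 0.560 × 5.98 × 16.1 / (80.0 + 16.1) = 0.5610 d⁻¹.
θ_c = 1/(μ − k_d) = 1/(0.5610 − 0.0848) = 1/0.4762 = 2.100 d.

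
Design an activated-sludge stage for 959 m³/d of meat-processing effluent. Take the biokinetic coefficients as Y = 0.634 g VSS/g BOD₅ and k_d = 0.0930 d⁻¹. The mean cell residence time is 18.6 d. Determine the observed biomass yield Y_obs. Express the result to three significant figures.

Correct the yield for decay: Y_obs = Y/(1 + k_d θ_c) = 0.634 / (1 + 0.0930 × 18.6) = 0.634 / 2.730 = 0.2323.

Y_obs ≈ 0.232 g VSS/g BOD₅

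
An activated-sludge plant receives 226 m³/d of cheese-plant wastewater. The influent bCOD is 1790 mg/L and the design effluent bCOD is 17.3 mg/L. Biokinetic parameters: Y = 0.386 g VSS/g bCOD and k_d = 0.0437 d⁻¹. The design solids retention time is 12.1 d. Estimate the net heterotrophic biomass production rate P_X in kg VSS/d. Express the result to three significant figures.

P_X ≈ 101 kg VSS/d

Y_obs = Y / (1 + k_d θ_c) = 0.386 / (1 + 0.0437 × 12.1) = 0.386 / 1.529 = 0.2525.
ΔS = 1790 − 17.3 = 1773 mg/L, so the substrate removal rate is 226 × 1773/1000 = 400.6 kg bCOD/d.
Biomass produced: P_X = Y_obs·Q·ΔS = 0.2525 × 400.6 ≈ 101.2 kg VSS/d.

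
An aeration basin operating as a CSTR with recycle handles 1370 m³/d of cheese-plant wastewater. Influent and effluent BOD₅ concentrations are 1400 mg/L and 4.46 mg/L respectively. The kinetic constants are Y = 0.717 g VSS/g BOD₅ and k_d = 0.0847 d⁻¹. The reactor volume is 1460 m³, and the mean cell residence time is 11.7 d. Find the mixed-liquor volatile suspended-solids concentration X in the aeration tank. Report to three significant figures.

From V·X·(1 + k_d·θ_c) = Y·Q·(S₀ − S)·θ_c: X = 0.717 × 1370 × (1400 − 4.46) × 11.7 / [1460 × (1 + 0.0847 × 11.7)] = 5518 mg/L.

X ≈ 5520 mg/L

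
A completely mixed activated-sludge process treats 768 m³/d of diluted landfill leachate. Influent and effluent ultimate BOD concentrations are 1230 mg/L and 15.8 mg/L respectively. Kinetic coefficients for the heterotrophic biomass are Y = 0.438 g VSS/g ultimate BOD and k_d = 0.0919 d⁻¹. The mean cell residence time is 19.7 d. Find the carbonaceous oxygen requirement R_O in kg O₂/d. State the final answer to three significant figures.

R_O ≈ 726 kg O₂/d

The observed yield is Y_obs = Y/(1 + k_d·θ_c) = 0.438 / (1 + 0.0919 × 19.7) = 0.438 / 2.810 = 0.1558 g VSS per g ultimate BOD removed.
Q·(S₀ − S) = 768 × (1230 − 15.8) × 10⁻³ = 932.5 kg/d removed.
Biomass synthesised: P_X = Y_obs × 932.5 = 145.3 kg VSS/d.
Carbonaceous O₂ demand = substrate oxidised − cell-mass equivalent = 932.5 − 1.42 × 145.3 = 726.1 kg O₂/d.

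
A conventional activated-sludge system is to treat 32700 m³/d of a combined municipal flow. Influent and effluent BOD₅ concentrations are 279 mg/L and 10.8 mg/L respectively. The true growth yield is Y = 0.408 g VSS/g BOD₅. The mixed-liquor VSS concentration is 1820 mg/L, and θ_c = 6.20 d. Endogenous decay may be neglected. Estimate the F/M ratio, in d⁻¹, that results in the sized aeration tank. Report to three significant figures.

F/M ≈ 0.411 d⁻¹

V·X = Y·Q·ΔS·θ_c gives V = 0.408 × 32700 × (279 − 10.8) × 6.20 / 1820 = 12190 m³.
Food-to-microorganism ratio F/M = Q S₀ / (V X) = 32700 × 279 / (12190 × 1820) = 0.4112 d⁻¹.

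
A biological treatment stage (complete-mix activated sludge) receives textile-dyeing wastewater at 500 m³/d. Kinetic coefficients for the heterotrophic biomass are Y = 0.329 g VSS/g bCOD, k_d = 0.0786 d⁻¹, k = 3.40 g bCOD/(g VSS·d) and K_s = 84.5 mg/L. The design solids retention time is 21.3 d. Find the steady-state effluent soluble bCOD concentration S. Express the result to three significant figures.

Effluent substrate depends only on kinetics and SRT: S = K_s(1 + k_d θ_c) / [θ_c(Yk − k_d) − 1] = 84.5 × (1 + 0.0786 × 21.3) / [21.3 × (0.329 × 3.40 − 0.0786) − 1] = 226.0 / 21.15 = 10.68 mg/L.

S ≈ 10.7 mg/L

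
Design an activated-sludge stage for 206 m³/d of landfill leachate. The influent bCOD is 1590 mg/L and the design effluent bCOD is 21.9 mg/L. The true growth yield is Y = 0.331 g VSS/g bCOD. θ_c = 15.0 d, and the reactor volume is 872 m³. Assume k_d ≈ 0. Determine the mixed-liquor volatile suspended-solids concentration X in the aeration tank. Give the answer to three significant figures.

X ≈ 1840 mg/L

From V·X = Y·Q·(S₀ − S)·θ_c (decay neglected): X = 0.331 × 206 × (1590 − 21.9) × 15.0 / 872 = 1839 mg/L.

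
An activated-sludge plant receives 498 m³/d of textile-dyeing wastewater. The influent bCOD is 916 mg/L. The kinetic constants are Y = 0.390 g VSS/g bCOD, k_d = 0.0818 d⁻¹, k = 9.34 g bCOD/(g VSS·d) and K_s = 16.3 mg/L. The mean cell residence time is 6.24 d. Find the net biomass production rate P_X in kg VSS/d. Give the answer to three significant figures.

P_X ≈ 118 kg VSS/d

Effluent substrate depends only on kinetics and SRT: S = K_s(1 + k_d θ_c) / [θ_c(Yk − k_d) − 1] = 16.3 × (1 + 0.0818 × 6.24) / [6.24 × (0.390 × 9.34 − 0.0818) − 1] = 24.62 / 21.22 = 1.160 mg/L.
Observed yield with endogenous decay: Y_obs = Y / (1 + k_d·θ_c) = 0.390 / (1 + 0.0818 × 6.24) = 0.390 / 1.510 = 0.2582 g VSS/g bCOD.
ΔS = 916 − 1.16 = 914.8 mg/L, so the substrate removal rate is 498 × 914.8/1000 = 455.6 kg bCOD/d.
Biomass produced: P_X = Y_obs·Q·ΔS = 0.2582 × 455.6 ≈ 117.6 kg VSS/d.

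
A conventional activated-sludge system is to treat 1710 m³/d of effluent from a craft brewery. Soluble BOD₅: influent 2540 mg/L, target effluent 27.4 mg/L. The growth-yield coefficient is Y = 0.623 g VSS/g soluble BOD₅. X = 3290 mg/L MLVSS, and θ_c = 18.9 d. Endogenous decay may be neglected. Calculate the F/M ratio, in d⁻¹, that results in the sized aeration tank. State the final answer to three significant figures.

Biomass mass balance (decay neglected): V·X = Y·Q·(S₀ − S)·θ_c, so V = 0.623 × 1710 × (2540 − 27.4) × 18.9 / 3290 = 15377 m³.
F/M = applied load / biomass = Q·S₀/(V·X) = 1710 × 2540 / (15377 × 3290) = 0.08585 d⁻¹.

F/M ≈ 0.0859 d⁻¹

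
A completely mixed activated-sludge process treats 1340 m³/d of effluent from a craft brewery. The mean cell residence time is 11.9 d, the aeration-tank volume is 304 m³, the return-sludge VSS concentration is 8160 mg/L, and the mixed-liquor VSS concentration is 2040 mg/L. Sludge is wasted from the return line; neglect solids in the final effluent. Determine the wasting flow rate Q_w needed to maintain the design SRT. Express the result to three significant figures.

Q_w = (V·X)/(θ_c X_r) = 304.0 × 2040 / (11.9 × 8160) = 6.387 m³/d.

Q_w ≈ 6.39 m³/d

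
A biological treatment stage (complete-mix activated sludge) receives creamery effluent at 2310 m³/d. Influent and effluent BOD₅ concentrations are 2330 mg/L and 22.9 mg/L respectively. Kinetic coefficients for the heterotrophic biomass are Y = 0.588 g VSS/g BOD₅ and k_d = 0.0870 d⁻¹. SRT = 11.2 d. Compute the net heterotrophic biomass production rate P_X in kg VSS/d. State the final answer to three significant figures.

Observed yield with endogenous decay: Y_obs = Y / (1 + k_d·θ_c) = 0.588 / (1 + 0.0870 × 11.2) = 0.588 / 1.974 = 0.2978 g VSS/g BOD₅.
Substrate removed = Q·(S₀ − S) = 2310 m³/d × (2330 − 22.9) g/m³ = 5.33×10^6 g/d = 5329 kg/d.
P_X = Y_obs · Q(S₀ − S) = 0.2978 × 5329 = 1587 kg VSS/d.

P_X ≈ 1590 kg VSS/d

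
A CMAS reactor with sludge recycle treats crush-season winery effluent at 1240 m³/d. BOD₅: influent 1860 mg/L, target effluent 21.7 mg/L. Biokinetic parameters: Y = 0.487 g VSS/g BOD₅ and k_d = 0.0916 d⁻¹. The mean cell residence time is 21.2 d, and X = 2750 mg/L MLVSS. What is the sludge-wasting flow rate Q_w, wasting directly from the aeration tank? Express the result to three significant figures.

Q_w ≈ 137 m³/d

Steady-state biomass mass balance: V·X·(1 + k_d·θ_c) = Y·Q·(S₀ − S)·θ_c, so V = 0.487 × 1240 × (1860 − 21.7) × 21.2 / [2750 × (1 + 0.0916 × 21.2)] = 2.35×10^7 / 8090 = 2909 m³.
With mixed-liquor wasting, θ_c = V/Q_w, so Q_w = V/θ_c = 2909/21.2 = 137.2 m³/d.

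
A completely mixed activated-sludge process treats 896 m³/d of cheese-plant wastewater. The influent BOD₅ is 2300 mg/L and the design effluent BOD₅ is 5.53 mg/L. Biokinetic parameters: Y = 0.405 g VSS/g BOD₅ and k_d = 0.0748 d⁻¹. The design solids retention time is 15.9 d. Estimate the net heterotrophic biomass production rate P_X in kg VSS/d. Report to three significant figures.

Observed yield with endogenous decay: Y_obs = Y / (1 + k_d·θ_c) = 0.405 / (1 + 0.0748 × 15.9) = 0.405 / 2.189 = 0.1850 g VSS/g BOD₅.
Mass of BOD₅ removed per day: Q(S₀ − S) = 896 × 2294 g/m³ = 2056 kg/d.
So the net sludge growth is P_X = 0.1850 × 2056 = 380.3 kg VSS/d.

P_X ≈ 380 kg VSS/d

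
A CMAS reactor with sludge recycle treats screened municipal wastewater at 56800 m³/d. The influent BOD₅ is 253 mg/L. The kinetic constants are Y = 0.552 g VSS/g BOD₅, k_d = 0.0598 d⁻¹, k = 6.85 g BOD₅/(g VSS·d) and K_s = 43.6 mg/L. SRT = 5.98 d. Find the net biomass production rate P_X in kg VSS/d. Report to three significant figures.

Effluent substrate depends only on kinetics and SRT: S = K_s(1 + k_d θ_c) / [θ_c(Yk − k_d) − 1] = 43.6 × (1 + 0.0598 × 5.98) / [5.98 × (0.552 × 6.85 − 0.0598) − 1] = 59.19 / 21.25 = 2.785 mg/L.
The observed yield is Y_obs = Y/(1 + k_d·θ_c) = 0.552 / (1 + 0.0598 × 5.98) = 0.552 / 1.358 = 0.4066 g VSS per g BOD₅ removed.
Q·(S₀ − S) = 56800 × (253 − 2.78) × 10⁻³ = 14212 kg/d removed.
Net biomass production P_X = Y_obs × Q·(S₀ − S) = 0.4066 × 14212 = 5779 kg VSS/d.

P_X ≈ 5780 kg VSS/d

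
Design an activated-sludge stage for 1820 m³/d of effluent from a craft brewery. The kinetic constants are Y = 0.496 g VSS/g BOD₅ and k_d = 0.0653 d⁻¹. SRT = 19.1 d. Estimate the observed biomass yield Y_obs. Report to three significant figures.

Y_obs ≈ 0.221 g VSS/g BOD₅

Correct the yield for decay: Y_obs = Y/(1 + k_d θ_c) = 0.496 / (1 + 0.0653 × 19.1) = 0.496 / 2.247 = 0.2207.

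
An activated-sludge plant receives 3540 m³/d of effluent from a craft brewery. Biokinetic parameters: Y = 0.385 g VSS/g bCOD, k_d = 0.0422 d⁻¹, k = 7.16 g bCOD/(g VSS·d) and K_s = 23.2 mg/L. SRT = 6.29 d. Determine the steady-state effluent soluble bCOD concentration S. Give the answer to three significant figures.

S ≈ 1.83 mg/L

For a completely mixed reactor with recycle the Lawrence–McCarty relation gives S = K_s·(1 + k_d·θ_c) / [θ_c·(Y·k − k_d) − 1] = 23.2 × (1 + 0.0422 × 6.29) / [6.29 × (0.385 × 7.16 − 0.0422) − 1] = 29.36 / 16.07 = 1.826 mg/L.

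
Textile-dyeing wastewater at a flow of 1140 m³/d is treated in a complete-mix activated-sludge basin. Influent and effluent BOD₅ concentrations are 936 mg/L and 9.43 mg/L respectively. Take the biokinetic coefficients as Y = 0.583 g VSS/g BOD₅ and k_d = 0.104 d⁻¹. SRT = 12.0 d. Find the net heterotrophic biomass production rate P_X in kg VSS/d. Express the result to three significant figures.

Y_obs = Y / (1 + k_d θ_c) = 0.583 / (1 + 0.104 × 12.0) = 0.583 / 2.248 = 0.2593.
ΔS = 936 − 9.43 = 926.6 mg/L, so the substrate removal rate is 1140 × 926.6/1000 = 1056 kg BOD₅/d.
Net biomass production P_X = Y_obs × Q·(S₀ − S) = 0.2593 × 1056 = 273.9 kg VSS/d.

P_X ≈ 274 kg VSS/d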